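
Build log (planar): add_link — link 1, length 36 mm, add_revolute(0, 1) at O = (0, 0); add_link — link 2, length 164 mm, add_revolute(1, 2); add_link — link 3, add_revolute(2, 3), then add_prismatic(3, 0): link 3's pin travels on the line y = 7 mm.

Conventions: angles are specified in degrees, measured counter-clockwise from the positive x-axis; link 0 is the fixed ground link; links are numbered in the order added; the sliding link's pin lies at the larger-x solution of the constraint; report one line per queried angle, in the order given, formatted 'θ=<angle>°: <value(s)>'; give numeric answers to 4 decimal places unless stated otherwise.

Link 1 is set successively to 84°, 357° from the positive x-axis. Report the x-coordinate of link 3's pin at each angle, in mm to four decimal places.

geometry: r = 36 mm, L = 164 mm, e = 7 mm
θ=84°: crank pin P = (r cos θ, r sin θ) = (3.763025, 35.802788)
θ=84°: h = r sin θ − e = 35.802788 − 7 = 28.802788
θ=84°: x = r cos θ + √(L² − h²) = 3.763025 + 161.450919 = 165.213944
θ=357°: crank pin P = (r cos θ, r sin θ) = (35.950663, -1.884094)
θ=357°: h = r sin θ − e = -1.884094 − 7 = -8.884094
θ=357°: x = r cos θ + √(L² − h²) = 35.950663 + 163.759192 = 199.709855

θ=84°: 165.2139
θ=357°: 199.7099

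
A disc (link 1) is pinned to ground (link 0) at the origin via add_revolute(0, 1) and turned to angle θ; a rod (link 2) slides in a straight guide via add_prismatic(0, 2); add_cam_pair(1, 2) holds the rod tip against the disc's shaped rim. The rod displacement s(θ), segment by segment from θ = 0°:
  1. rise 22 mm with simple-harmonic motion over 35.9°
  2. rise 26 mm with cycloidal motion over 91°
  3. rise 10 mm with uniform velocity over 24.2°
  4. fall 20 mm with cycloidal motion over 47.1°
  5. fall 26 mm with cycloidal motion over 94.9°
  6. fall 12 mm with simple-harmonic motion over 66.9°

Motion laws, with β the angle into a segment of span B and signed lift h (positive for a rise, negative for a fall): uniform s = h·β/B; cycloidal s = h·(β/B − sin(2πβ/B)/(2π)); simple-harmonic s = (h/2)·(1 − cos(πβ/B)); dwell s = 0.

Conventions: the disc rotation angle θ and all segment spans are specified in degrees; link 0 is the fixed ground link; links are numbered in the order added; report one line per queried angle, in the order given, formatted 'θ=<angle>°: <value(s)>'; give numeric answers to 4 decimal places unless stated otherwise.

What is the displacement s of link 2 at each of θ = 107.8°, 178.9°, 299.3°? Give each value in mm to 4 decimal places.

segment 1 (0° to 35.9°, simple-harmonic, h = 22) is passed completely: s = 0.0000 + (22) = 22.0000
θ = 107.8° falls in segment 2 (35.9° to 126.9°, cycloidal, h = 26): β = 107.8 − 35.9 = 71.9°, B = 91°; Δs = 26·(0.7901 − sin(2π·0.7901)/(2π)) = 24.5502; s = 22.0000 + 24.5502 = 46.5502
segment 2 (35.9° to 126.9°, cycloidal, h = 26) is passed completely: s = 22.0000 + (26) = 48.0000
segment 3 (126.9° to 151.1°, uniform, h = 10) is passed completely: s = 48.0000 + (10) = 58.0000
θ = 178.9° falls in segment 4 (151.1° to 198.2°, cycloidal, h = -20): β = 178.9 − 151.1 = 27.8°, B = 47.1°; Δs = -20·(0.5902 − sin(2π·0.5902)/(2π)) = -13.5142; s = 58.0000 − 13.5142 = 44.4858
segment 4 (151.1° to 198.2°, cycloidal, h = -20) is passed completely: s = 58.0000 + (-20) = 38.0000
segment 5 (198.2° to 293.1°, cycloidal, h = -26) is passed completely: s = 38.0000 + (-26) = 12.0000
θ = 299.3° falls in segment 6 (293.1° to 360°, simple-harmonic, h = -12): β = 299.3 − 293.1 = 6.2°, B = 66.9°; Δs = -12/2·(1 − cos(π·0.0927)) = -0.2525; s = 12.0000 − 0.2525 = 11.7475

θ=107.8°: 46.5502
θ=178.9°: 44.4858
θ=299.3°: 11.7475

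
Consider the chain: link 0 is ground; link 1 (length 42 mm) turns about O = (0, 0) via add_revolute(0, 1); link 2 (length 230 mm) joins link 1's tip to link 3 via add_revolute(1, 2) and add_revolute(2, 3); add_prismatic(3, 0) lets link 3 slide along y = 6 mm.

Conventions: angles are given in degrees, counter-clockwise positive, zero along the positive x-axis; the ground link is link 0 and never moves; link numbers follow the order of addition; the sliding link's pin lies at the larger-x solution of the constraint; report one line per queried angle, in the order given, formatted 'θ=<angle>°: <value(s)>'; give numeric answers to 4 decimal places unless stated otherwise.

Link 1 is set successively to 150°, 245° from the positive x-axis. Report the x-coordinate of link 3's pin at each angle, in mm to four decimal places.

geometry: r = 42 mm, L = 230 mm, e = 6 mm
θ=150°: crank pin P = (r cos θ, r sin θ) = (-36.373067, 21.000000)
θ=150°: h = r sin θ − e = 21.000000 − 6 = 15.000000
θ=150°: x = r cos θ + √(L² − h²) = -36.373067 + 229.510348 = 193.137281
θ=245°: crank pin P = (r cos θ, r sin θ) = (-17.749967, -38.064927)
θ=245°: h = r sin θ − e = -38.064927 − 6 = -44.064927
θ=245°: x = r cos θ + √(L² − h²) = -17.749967 + 225.739412 = 207.989445

θ=150°: 193.1373
θ=245°: 207.9894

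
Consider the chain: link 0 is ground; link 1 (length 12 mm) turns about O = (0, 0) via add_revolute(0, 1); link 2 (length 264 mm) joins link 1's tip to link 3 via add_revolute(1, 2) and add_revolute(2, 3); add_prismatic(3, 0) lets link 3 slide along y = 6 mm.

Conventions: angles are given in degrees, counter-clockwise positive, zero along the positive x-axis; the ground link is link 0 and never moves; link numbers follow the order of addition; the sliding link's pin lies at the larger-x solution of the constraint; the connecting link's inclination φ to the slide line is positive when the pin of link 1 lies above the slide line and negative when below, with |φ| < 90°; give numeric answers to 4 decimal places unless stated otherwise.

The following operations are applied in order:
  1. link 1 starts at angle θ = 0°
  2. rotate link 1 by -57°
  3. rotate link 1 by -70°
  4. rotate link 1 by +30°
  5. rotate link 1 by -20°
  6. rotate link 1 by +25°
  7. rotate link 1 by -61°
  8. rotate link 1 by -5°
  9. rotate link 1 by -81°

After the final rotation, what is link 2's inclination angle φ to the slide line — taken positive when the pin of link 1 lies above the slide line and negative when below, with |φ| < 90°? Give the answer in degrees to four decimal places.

geometry: r = 12 mm, L = 264 mm, e = 6 mm; θ starts at 0°
rotate link 1 by -57°: θ ← 0° -57° = -57°
rotate link 1 by -70°: θ ← -57° -70° = -127°
rotate link 1 by +30°: θ ← -127° +30° = -97°
rotate link 1 by -20°: θ ← -97° -20° = -117°
rotate link 1 by +25°: θ ← -117° +25° = -92°
rotate link 1 by -61°: θ ← -92° -61° = -153°
rotate link 1 by -5°: θ ← -153° -5° = -158°
rotate link 1 by -81°: θ ← -158° -81° = -239°
h = r sin θ − e = 10.286008 − 6 = 4.286008
sin φ = h / L = 4.286008 / 264 = 0.01623488
φ = arcsin(0.01623488) = 0.930231°

0.9302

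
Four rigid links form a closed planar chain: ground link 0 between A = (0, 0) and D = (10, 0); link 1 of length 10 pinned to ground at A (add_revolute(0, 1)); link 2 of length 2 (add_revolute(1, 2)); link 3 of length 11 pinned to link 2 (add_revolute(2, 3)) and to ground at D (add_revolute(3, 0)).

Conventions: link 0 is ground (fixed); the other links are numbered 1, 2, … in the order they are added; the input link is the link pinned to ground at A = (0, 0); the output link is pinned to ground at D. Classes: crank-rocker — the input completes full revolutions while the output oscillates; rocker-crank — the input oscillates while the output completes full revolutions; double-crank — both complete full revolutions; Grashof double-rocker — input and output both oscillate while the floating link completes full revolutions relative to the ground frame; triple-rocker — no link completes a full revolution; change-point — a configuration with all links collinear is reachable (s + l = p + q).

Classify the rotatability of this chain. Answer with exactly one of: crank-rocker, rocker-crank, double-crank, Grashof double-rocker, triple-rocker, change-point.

lengths: ground=10, input=10, coupler=2, output=11
sorted: s=2 (shortest), l=11 (longest), p+q=20
s + l = 13 vs p + q = 20
s + l < p + q (Grashof) with shortest = coupler link → Grashof double-rocker

Grashof double-rocker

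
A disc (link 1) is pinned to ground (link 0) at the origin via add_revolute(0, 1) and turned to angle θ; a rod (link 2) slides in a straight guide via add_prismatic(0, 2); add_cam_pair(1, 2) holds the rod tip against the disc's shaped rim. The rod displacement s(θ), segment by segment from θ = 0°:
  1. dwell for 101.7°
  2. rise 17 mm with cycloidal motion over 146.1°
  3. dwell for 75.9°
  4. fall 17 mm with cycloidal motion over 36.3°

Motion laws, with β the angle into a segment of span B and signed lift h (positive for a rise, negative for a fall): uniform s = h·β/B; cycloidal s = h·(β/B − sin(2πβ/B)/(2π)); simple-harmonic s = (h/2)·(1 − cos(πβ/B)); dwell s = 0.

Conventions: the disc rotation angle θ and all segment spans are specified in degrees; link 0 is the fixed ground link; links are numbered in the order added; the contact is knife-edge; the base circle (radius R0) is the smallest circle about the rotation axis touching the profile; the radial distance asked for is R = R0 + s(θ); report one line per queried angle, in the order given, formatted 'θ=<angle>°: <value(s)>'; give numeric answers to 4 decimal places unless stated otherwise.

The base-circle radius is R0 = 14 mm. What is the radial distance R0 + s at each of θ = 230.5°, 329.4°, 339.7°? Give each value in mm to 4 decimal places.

segment 1 (0° to 101.7°, dwell): s unchanged at 0.0000
θ = 230.5° falls in segment 2 (101.7° to 247.8°, cycloidal, h = 17): β = 230.5 − 101.7 = 128.8°, B = 146.1°; Δs = 17·(0.8816 − sin(2π·0.8816)/(2π)) = 16.8194; s = 0.0000 + 16.8194 = 16.8194
segment 2 (101.7° to 247.8°, cycloidal, h = 17) is passed completely: s = 0.0000 + (17) = 17.0000
segment 3 (247.8° to 323.7°, dwell): s unchanged at 17.0000
θ = 329.4° falls in segment 4 (323.7° to 360°, cycloidal, h = -17): β = 329.4 − 323.7 = 5.7°, B = 36.3°; Δs = -17·(0.1570 − sin(2π·0.1570)/(2π)) = -0.4125; s = 17.0000 − 0.4125 = 16.5875
θ = 339.7° falls in segment 4 (323.7° to 360°, cycloidal, h = -17): β = 339.7 − 323.7 = 16°, B = 36.3°; Δs = -17·(0.4408 − sin(2π·0.4408)/(2π)) = -6.5093; s = 17.0000 − 6.5093 = 10.4907
θ=230.5°: R = R0 + s = 14 + 16.8194 = 30.8194
θ=329.4°: R = R0 + s = 14 + 16.5875 = 30.5875
θ=339.7°: R = R0 + s = 14 + 10.4907 = 24.4907

θ=230.5°: 30.8194
θ=329.4°: 30.5875
θ=339.7°: 24.4907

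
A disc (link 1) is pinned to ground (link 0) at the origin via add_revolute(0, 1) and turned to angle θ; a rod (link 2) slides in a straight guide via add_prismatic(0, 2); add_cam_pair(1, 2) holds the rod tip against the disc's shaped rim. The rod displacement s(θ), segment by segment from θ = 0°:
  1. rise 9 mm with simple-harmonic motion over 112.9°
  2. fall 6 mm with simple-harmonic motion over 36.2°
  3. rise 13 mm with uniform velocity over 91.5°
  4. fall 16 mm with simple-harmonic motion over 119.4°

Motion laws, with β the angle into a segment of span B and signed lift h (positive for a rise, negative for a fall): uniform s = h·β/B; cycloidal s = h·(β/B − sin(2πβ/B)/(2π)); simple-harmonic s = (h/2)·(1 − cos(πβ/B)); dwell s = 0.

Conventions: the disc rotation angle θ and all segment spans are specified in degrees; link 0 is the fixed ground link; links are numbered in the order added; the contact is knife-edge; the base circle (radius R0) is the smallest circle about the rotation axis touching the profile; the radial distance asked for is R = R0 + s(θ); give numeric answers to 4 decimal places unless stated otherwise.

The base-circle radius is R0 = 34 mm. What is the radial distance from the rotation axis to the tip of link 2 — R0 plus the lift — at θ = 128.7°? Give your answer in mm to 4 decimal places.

segment 1 (0° to 112.9°, simple-harmonic, h = 9) is passed completely: s = 0.0000 + (9) = 9.0000
θ = 128.7° falls in segment 2 (112.9° to 149.1°, simple-harmonic, h = -6): β = 128.7 − 112.9 = 15.8°, B = 36.2°; Δs = -6/2·(1 − cos(π·0.4365)) = -2.4052; s = 9.0000 − 2.4052 = 6.5948
R = R0 + s = 34 + 6.5948 = 40.5948

40.5948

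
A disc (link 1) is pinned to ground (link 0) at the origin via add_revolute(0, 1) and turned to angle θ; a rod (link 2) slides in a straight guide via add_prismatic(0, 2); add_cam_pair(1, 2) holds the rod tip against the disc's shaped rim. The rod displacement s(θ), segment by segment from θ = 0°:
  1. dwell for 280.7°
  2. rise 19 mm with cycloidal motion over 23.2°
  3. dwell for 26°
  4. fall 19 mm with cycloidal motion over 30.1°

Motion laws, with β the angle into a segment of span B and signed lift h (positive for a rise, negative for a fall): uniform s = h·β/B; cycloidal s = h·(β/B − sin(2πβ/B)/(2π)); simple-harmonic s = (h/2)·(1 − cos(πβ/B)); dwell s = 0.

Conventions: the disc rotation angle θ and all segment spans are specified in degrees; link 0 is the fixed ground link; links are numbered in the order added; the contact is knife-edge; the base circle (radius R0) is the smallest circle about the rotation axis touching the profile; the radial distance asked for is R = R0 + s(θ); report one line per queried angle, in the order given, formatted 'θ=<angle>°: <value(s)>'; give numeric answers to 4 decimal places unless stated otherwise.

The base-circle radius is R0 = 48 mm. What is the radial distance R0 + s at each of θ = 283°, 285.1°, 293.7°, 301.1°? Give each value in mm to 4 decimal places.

segment 1 (0° to 280.7°, dwell): s unchanged at 0.0000
θ = 283° falls in segment 2 (280.7° to 303.9°, cycloidal, h = 19): β = 283 − 280.7 = 2.3°, B = 23.2°; Δs = 19·(0.0991 − sin(2π·0.0991)/(2π)) = 0.1195; s = 0.0000 + 0.1195 = 0.1195
θ = 285.1° falls in segment 2 (280.7° to 303.9°, cycloidal, h = 19): β = 285.1 − 280.7 = 4.4°, B = 23.2°; Δs = 19·(0.1897 − sin(2π·0.1897)/(2π)) = 0.7943; s = 0.0000 + 0.7943 = 0.7943
θ = 293.7° falls in segment 2 (280.7° to 303.9°, cycloidal, h = 19): β = 293.7 − 280.7 = 13°, B = 23.2°; Δs = 19·(0.5603 − sin(2π·0.5603)/(2π)) = 11.7658; s = 0.0000 + 11.7658 = 11.7658
θ = 301.1° falls in segment 2 (280.7° to 303.9°, cycloidal, h = 19): β = 301.1 − 280.7 = 20.4°, B = 23.2°; Δs = 19·(0.8793 − sin(2π·0.8793)/(2π)) = 18.7865; s = 0.0000 + 18.7865 = 18.7865
θ=283°: R = R0 + s = 48 + 0.1195 = 48.1195
θ=285.1°: R = R0 + s = 48 + 0.7943 = 48.7943
θ=293.7°: R = R0 + s = 48 + 11.7658 = 59.7658
θ=301.1°: R = R0 + s = 48 + 18.7865 = 66.7865

θ=283°: 48.1195
θ=285.1°: 48.7943
θ=293.7°: 59.7658
θ=301.1°: 66.7865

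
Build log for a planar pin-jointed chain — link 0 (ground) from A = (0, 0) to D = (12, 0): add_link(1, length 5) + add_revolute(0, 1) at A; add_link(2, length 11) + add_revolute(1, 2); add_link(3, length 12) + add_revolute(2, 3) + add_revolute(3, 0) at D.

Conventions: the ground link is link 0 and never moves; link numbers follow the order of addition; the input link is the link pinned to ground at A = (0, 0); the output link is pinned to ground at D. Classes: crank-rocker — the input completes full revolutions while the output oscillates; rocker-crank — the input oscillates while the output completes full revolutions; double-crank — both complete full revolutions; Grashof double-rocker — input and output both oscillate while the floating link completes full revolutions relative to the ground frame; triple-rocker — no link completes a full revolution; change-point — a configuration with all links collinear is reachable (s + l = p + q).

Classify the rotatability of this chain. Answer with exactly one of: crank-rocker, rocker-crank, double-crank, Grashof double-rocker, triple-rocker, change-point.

lengths: ground=12, input=5, coupler=11, output=12
sorted: s=5 (shortest), l=12 (longest), p+q=23
s + l = 17 vs p + q = 23
s + l < p + q (Grashof) with shortest = input link → crank-rocker

crank-rocker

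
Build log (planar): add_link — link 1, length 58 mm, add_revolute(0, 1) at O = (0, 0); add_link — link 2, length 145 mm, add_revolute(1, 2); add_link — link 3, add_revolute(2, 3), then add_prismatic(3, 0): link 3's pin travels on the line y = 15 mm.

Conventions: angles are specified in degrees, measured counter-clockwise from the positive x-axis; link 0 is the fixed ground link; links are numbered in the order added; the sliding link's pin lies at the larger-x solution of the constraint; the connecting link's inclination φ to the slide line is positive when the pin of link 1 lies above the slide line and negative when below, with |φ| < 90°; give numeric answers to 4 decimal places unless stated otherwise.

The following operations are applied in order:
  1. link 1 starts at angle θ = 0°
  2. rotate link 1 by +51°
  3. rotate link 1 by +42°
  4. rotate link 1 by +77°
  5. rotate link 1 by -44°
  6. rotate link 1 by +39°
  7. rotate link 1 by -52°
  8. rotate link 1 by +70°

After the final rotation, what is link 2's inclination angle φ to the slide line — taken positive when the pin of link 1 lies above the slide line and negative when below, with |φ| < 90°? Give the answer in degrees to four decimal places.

geometry: r = 58 mm, L = 145 mm, e = 15 mm; θ starts at 0°
rotate link 1 by +51°: θ ← 0° +51° = 51°
rotate link 1 by +42°: θ ← 51° +42° = 93°
rotate link 1 by +77°: θ ← 93° +77° = 170°
rotate link 1 by -44°: θ ← 170° -44° = 126°
rotate link 1 by +39°: θ ← 126° +39° = 165°
rotate link 1 by -52°: θ ← 165° -52° = 113°
rotate link 1 by +70°: θ ← 113° +70° = 183°
h = r sin θ − e = -3.035485 − 15 = -18.035485
sin φ = h / L = -18.035485 / 145 = -0.12438266
φ = arcsin(-0.12438266) = -7.145106°

-7.1451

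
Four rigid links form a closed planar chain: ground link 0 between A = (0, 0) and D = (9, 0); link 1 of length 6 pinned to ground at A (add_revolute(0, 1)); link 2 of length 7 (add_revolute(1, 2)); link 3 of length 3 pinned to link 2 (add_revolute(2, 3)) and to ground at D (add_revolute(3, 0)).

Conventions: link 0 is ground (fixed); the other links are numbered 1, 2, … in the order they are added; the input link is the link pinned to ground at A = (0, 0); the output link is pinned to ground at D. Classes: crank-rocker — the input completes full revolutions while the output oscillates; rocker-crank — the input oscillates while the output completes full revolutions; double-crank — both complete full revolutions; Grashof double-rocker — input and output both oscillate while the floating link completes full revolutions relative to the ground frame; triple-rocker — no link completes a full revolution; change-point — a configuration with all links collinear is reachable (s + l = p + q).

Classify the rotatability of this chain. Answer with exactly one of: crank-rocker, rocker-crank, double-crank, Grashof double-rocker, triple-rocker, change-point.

lengths: ground=9, input=6, coupler=7, output=3
sorted: s=3 (shortest), l=9 (longest), p+q=13
s + l = 12 vs p + q = 13
s + l < p + q (Grashof) with shortest = output link → rocker-crank

rocker-crank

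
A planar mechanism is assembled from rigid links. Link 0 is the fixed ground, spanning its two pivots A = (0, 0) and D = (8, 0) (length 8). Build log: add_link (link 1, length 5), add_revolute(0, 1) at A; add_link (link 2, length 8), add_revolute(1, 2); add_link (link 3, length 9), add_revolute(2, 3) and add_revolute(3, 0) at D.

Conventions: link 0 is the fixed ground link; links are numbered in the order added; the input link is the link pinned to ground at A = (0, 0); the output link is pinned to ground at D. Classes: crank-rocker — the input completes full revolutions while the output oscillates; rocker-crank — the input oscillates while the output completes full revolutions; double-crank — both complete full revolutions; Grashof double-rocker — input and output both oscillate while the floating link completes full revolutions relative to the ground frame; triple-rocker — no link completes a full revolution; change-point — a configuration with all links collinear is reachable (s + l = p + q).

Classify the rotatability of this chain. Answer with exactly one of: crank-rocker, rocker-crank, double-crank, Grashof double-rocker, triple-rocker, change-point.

lengths: ground=8, input=5, coupler=8, output=9
sorted: s=5 (shortest), l=9 (longest), p+q=16
s + l = 14 vs p + q = 16
s + l < p + q (Grashof) with shortest = input link → crank-rocker

crank-rocker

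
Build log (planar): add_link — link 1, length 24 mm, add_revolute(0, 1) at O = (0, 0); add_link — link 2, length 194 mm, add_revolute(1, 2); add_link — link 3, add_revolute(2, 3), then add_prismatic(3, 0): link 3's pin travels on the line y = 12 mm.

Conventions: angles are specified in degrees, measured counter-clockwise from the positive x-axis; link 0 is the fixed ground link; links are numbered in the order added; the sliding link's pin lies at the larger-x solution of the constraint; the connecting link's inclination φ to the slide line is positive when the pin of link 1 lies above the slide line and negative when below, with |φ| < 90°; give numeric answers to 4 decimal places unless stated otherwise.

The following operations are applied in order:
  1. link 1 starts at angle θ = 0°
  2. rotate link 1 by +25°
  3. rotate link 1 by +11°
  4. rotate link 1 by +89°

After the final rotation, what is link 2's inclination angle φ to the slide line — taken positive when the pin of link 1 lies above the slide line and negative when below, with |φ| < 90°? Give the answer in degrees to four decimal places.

geometry: r = 24 mm, L = 194 mm, e = 12 mm; θ starts at 0°
rotate link 1 by +25°: θ ← 0° +25° = 25°
rotate link 1 by +11°: θ ← 25° +11° = 36°
rotate link 1 by +89°: θ ← 36° +89° = 125°
h = r sin θ − e = 19.659649 − 12 = 7.659649
sin φ = h / L = 7.659649 / 194 = 0.03948273
φ = arcsin(0.03948273) = 2.262782°

2.2628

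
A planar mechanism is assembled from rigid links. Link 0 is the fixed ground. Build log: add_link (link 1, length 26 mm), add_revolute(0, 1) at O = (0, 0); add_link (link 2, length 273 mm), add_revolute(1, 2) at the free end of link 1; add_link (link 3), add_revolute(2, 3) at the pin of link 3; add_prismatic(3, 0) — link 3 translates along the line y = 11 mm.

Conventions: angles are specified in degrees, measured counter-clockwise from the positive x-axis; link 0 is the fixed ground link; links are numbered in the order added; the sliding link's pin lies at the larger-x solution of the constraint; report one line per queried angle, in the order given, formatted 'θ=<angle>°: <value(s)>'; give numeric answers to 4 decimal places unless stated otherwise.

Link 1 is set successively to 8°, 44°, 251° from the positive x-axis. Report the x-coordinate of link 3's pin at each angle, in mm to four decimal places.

geometry: r = 26 mm, L = 273 mm, e = 11 mm
θ=8°: crank pin P = (r cos θ, r sin θ) = (25.746970, 3.618501)
θ=8°: h = r sin θ − e = 3.618501 − 11 = -7.381499
θ=8°: x = r cos θ + √(L² − h²) = 25.746970 + 272.900190 = 298.647159
θ=44°: crank pin P = (r cos θ, r sin θ) = (18.702835, 18.061118)
θ=44°: h = r sin θ − e = 18.061118 − 11 = 7.061118
θ=44°: x = r cos θ + √(L² − h²) = 18.702835 + 272.908667 = 291.611502
θ=251°: crank pin P = (r cos θ, r sin θ) = (-8.464772, -24.583483)
θ=251°: h = r sin θ − e = -24.583483 − 11 = -35.583483
θ=251°: x = r cos θ + √(L² − h²) = -8.464772 + 270.671047 = 262.206275

θ=8°: 298.6472
θ=44°: 291.6115
θ=251°: 262.2063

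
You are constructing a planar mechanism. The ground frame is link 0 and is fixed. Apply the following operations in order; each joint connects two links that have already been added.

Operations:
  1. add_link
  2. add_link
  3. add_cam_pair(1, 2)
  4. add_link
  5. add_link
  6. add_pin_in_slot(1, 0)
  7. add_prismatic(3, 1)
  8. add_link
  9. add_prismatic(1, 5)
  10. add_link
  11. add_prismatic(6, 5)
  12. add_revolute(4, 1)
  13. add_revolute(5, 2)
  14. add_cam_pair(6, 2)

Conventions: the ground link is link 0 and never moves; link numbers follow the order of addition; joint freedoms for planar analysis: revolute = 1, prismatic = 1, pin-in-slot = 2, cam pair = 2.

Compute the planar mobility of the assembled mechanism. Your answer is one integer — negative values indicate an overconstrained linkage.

L=1 J1=0 J2=0
add link → L=2 J1=0 J2=0
add link → L=3 J1=0 J2=0
C@1,2 dof=2 J2 → L=3 J1=0 J2=1
add link → L=4 J1=0 J2=1
add link → L=5 J1=0 J2=1
PS@1,0 dof=2 J2 → L=5 J1=0 J2=2
P@3,1 dof=1 J1 → L=5 J1=1 J2=2
add link → L=6 J1=1 J2=2
P@1,5 dof=1 J1 → L=6 J1=2 J2=2
add link → L=7 J1=2 J2=2
P@6,5 dof=1 J1 → L=7 J1=3 J2=2
R@4,1 dof=1 J1 → L=7 J1=4 J2=2
R@5,2 dof=1 J1 → L=7 J1=5 J2=2
C@6,2 dof=2 J2 → L=7 J1=5 J2=3
M=3(L−1)−2J1−J2=3·6−2·5−3=5

M = 5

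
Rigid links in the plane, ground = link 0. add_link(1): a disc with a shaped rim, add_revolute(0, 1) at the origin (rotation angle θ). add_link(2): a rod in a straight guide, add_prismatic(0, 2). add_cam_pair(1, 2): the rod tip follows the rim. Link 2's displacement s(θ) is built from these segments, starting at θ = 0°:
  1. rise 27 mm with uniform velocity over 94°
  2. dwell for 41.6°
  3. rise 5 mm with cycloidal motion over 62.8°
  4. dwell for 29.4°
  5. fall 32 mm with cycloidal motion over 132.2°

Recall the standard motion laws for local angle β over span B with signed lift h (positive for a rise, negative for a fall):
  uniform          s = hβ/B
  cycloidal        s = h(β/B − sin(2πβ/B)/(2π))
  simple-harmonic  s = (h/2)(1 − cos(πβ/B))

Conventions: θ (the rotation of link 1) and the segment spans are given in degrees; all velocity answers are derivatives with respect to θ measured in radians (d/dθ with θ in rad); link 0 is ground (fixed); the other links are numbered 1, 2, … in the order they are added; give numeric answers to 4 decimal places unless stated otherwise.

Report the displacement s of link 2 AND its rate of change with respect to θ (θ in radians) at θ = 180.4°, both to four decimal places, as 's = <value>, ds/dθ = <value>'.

segment 1 (0° to 94°, uniform, h = 27) is passed completely: s = 0.0000 + (27) = 27.0000
segment 2 (94° to 135.6°, dwell): s unchanged at 27.0000
θ = 180.4° falls in segment 3 (135.6° to 198.4°, cycloidal, h = 5): β = 180.4 − 135.6 = 44.8°, B = 62.8°; Δs = 5·(0.7134 − sin(2π·0.7134)/(2π)) = 4.3417; s = 27.0000 + 4.3417 = 31.3417
velocity in seg [135.6°–198.4°] (cycloidal), θ in radians: β = 44.8° = 0.7819 rad, B = 62.8° = 1.0961 rad; ds/dθ = (h/B)(1 − cos(2πβ/B)) = (5/1.0961)(1 − cos(2π·0.7134)) = 5.602264 mm/rad

s = 31.3417, ds/dθ = 5.6023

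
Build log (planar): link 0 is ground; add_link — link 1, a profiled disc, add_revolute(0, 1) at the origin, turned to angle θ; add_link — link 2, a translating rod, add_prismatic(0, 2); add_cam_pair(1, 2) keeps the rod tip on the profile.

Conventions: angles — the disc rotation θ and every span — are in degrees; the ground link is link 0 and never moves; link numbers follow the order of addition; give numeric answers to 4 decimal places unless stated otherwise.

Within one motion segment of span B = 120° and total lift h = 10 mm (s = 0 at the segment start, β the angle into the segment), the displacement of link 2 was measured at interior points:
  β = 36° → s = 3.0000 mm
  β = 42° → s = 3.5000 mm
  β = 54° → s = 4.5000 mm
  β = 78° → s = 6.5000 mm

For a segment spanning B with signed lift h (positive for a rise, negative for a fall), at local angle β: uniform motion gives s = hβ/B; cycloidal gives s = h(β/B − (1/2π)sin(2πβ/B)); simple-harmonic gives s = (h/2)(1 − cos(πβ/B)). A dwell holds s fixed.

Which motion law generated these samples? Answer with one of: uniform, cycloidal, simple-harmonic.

candidates at β/B = r: uniform s = h·r (linear in β); cycloidal s = h·(r − sin(2πr)/(2π)); simple-harmonic s = (h/2)(1 − cos(πr))
β=36°: printed 3.0000 | uniform 3.0000, cycloidal 1.4863, simple-harmonic 2.0611
β=42°: printed 3.5000 | uniform 3.5000, cycloidal 2.2124, simple-harmonic 2.7300
β=54°: printed 4.5000 | uniform 4.5000, cycloidal 4.0082, simple-harmonic 4.2178
β=78°: printed 6.5000 | uniform 6.5000, cycloidal 7.7876, simple-harmonic 7.2700
only one law matches every sample → uniform

uniform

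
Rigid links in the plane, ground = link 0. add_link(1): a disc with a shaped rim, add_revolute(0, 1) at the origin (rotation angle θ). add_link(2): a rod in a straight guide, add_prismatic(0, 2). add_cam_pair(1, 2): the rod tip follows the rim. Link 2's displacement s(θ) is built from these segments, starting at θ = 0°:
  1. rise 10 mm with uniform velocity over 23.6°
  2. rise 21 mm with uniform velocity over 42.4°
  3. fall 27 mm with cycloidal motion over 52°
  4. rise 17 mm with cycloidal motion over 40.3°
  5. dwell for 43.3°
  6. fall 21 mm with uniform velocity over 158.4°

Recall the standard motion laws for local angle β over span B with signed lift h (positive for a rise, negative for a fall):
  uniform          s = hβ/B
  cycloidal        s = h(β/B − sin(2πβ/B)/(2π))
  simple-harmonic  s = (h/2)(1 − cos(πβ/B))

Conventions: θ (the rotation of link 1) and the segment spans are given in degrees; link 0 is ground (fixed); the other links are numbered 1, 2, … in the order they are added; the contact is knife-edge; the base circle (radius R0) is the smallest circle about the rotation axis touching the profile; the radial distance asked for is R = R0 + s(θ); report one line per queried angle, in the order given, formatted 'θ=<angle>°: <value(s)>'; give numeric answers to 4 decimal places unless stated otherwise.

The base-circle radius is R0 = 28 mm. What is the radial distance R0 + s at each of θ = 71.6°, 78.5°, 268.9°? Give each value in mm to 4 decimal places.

segment 1 (0° to 23.6°, uniform, h = 10) is passed completely: s = 0.0000 + (10) = 10.0000
segment 2 (23.6° to 66°, uniform, h = 21) is passed completely: s = 10.0000 + (21) = 31.0000
θ = 71.6° falls in segment 3 (66° to 118°, cycloidal, h = -27): β = 71.6 − 66 = 5.6°, B = 52°; Δs = -27·(0.1077 − sin(2π·0.1077)/(2π)) = -0.2169; s = 31.0000 − 0.2169 = 30.7831
θ = 78.5° falls in segment 3 (66° to 118°, cycloidal, h = -27): β = 78.5 − 66 = 12.5°, B = 52°; Δs = -27·(0.2404 − sin(2π·0.2404)/(2π)) = -2.2010; s = 31.0000 − 2.2010 = 28.7990
segment 3 (66° to 118°, cycloidal, h = -27) is passed completely: s = 31.0000 + (-27) = 4.0000
segment 4 (118° to 158.3°, cycloidal, h = 17) is passed completely: s = 4.0000 + (17) = 21.0000
segment 5 (158.3° to 201.6°, dwell): s unchanged at 21.0000
θ = 268.9° falls in segment 6 (201.6° to 360°, uniform, h = -21): β = 268.9 − 201.6 = 67.3°, B = 158.4°; Δs = -21·67.3/158.4 = -8.9223; s = 21.0000 − 8.9223 = 12.0777
θ=71.6°: R = R0 + s = 28 + 30.7831 = 58.7831
θ=78.5°: R = R0 + s = 28 + 28.7990 = 56.7990
θ=268.9°: R = R0 + s = 28 + 12.0777 = 40.0777

θ=71.6°: 58.7831
θ=78.5°: 56.7990
θ=268.9°: 40.0777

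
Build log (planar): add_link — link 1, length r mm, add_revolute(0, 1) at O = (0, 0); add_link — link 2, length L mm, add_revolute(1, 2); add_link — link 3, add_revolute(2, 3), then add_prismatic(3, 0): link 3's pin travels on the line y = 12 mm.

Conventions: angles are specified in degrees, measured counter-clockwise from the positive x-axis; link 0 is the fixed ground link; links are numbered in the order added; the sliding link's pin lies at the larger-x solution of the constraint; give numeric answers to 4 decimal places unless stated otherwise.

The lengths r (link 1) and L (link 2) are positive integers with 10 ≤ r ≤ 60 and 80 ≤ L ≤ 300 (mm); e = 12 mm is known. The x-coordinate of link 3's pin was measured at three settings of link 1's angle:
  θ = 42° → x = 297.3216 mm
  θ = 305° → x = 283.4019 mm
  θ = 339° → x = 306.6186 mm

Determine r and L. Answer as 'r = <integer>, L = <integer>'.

constraint per measurement: (x − r cos θ)² + (r sin θ − e)² = L²
subtracting the θ₁ and θ₂ equations cancels the r² and L² terms:
r = (x₁² − x₂²) / (2[(x₁cos θ₁ + e sin θ₁) − (x₂cos θ₂ + e sin θ₂)]) = 52.9998 → r = 53
L² = (x₁ − r cos θ₁)² + (r sin θ₁ − e)² = 67080.9808 → L = 259.0000 → L = 259
check at θ₃=339°: x = 306.6186 (printed 306.6186) ✓

r = 53, L = 259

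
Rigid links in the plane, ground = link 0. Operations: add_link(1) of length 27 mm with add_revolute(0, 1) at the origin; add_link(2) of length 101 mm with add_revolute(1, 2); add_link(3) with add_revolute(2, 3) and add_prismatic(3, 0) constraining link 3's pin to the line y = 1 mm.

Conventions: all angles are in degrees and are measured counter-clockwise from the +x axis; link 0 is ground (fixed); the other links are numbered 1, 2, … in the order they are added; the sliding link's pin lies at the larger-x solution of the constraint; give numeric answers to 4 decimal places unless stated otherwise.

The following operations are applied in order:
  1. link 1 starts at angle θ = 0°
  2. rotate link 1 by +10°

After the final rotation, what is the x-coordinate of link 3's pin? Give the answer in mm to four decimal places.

geometry: r = 27 mm, L = 101 mm, e = 1 mm; θ starts at 0°
rotate link 1 by +10°: θ ← 0° +10° = 10°
crank pin P = (r cos θ, r sin θ) = (26.589809, 4.688501)
h = r sin θ − e = 4.688501 − 1 = 3.688501
x = r cos θ + √(L² − h²) = 26.589809 + 100.932626 = 127.522435

127.5224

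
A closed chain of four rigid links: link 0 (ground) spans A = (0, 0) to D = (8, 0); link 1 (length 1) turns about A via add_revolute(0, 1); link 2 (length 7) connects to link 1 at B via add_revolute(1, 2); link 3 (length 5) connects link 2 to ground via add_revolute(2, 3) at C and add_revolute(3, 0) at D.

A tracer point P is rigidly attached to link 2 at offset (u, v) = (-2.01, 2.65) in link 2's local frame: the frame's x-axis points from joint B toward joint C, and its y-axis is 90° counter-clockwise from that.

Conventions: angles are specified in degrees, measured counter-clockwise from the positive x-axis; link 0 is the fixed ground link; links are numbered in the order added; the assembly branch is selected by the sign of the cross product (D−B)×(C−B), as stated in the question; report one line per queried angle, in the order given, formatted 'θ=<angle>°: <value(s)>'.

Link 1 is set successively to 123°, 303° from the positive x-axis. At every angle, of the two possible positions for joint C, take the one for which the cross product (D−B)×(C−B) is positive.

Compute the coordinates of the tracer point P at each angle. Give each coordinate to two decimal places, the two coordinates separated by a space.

A=(0,0), D=(8.00,0)
θ=123°: B = A + 1.00·(cos123°, sin123°) = (-0.5446, 0.8387)
θ=123°: |BD| = 8.5857
θ=123°: circle(B,7.00) ∩ circle(D,5.00): a=5.6905, h=4.0765
θ=123°:   candidates: C₊=(5.5169,4.3398) cross=35.000; C₋=(4.7205,-3.7742) cross=-35.000
θ=123°:   branch + wants cross > 0 → take C=(5.5169,4.3398) (cross=35.000)
θ=123°: ex = (C−B)/|BC| = (0.8659,0.5002); ey = (-0.5002,0.8659)
θ=123°: P = B + -2.01·ex + 2.65·ey = (-3.6106,2.1281)
θ=303°: B = A + 1.00·(cos303°, sin303°) = (0.5446, -0.8387)
θ=303°: |BD| = 7.5024
θ=303°: circle(B,7.00) ∩ circle(D,5.00): a=5.3507, h=4.5133
θ=303°:   candidates: C₊=(5.3573,4.2445) cross=33.861; C₋=(6.3663,-4.7256) cross=-33.861
θ=303°:   branch + wants cross > 0 → take C=(5.3573,4.2445) (cross=33.861)
θ=303°: ex = (C−B)/|BC| = (0.6875,0.7262); ey = (-0.7262,0.6875)
θ=303°: P = B + -2.01·ex + 2.65·ey = (-2.7616,-0.4764)

θ=123°: -3.61 2.13
θ=303°: -2.76 -0.48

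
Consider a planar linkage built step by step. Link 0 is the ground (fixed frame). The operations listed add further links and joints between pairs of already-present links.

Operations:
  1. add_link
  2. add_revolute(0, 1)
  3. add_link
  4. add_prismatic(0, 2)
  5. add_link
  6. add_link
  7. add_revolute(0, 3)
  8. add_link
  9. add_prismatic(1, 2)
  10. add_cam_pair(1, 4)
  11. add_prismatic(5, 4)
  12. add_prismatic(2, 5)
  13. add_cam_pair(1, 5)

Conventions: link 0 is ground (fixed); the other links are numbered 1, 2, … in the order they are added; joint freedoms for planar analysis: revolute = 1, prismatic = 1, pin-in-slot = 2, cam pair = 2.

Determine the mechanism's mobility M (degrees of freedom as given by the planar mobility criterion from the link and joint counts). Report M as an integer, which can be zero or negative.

L=1 J1=0 J2=0
add link → L=2 J1=0 J2=0
R@0,1 dof=1 J1 → L=2 J1=1 J2=0
add link → L=3 J1=1 J2=0
P@0,2 dof=1 J1 → L=3 J1=2 J2=0
add link → L=4 J1=2 J2=0
add link → L=5 J1=2 J2=0
R@0,3 dof=1 J1 → L=5 J1=3 J2=0
add link → L=6 J1=3 J2=0
P@1,2 dof=1 J1 → L=6 J1=4 J2=0
C@1,4 dof=2 J2 → L=6 J1=4 J2=1
P@5,4 dof=1 J1 → L=6 J1=5 J2=1
P@2,5 dof=1 J1 → L=6 J1=6 J2=1
C@1,5 dof=2 J2 → L=6 J1=6 J2=2
M=3(L−1)−2J1−J2=3·5−2·6−2=1

M = 1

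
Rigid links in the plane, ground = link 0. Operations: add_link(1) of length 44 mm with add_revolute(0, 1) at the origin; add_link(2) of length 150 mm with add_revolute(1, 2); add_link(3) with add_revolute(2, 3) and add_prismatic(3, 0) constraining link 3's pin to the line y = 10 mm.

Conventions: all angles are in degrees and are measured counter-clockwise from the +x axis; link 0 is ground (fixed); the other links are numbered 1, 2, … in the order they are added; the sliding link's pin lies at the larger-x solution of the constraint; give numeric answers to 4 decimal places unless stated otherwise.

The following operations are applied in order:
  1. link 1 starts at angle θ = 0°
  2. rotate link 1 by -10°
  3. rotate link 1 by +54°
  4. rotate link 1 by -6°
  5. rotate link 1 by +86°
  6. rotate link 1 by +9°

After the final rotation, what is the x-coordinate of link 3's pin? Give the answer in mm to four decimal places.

geometry: r = 44 mm, L = 150 mm, e = 10 mm; θ starts at 0°
rotate link 1 by -10°: θ ← 0° -10° = -10°
rotate link 1 by +54°: θ ← -10° +54° = 44°
rotate link 1 by -6°: θ ← 44° -6° = 38°
rotate link 1 by +86°: θ ← 38° +86° = 124°
rotate link 1 by +9°: θ ← 124° +9° = 133°
crank pin P = (r cos θ, r sin θ) = (-30.007928, 32.179563)
h = r sin θ − e = 32.179563 − 10 = 22.179563
x = r cos θ + √(L² − h²) = -30.007928 + 148.351161 = 118.343233

118.3432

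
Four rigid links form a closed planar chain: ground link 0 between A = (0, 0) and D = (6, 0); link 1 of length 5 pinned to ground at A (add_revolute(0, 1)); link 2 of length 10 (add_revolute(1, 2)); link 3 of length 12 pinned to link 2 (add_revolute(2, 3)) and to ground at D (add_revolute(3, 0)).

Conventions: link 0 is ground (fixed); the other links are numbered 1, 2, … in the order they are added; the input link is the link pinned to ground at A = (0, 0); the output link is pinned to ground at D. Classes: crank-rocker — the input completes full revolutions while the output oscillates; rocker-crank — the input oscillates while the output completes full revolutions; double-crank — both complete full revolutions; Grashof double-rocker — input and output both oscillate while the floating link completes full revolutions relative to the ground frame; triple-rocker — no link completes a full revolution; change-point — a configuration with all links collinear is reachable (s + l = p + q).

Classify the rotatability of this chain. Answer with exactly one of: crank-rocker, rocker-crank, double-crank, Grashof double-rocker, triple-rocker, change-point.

lengths: ground=6, input=5, coupler=10, output=12
sorted: s=5 (shortest), l=12 (longest), p+q=16
s + l = 17 vs p + q = 16
s + l > p + q → non-Grashof → no link fully rotates → triple-rocker

triple-rocker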